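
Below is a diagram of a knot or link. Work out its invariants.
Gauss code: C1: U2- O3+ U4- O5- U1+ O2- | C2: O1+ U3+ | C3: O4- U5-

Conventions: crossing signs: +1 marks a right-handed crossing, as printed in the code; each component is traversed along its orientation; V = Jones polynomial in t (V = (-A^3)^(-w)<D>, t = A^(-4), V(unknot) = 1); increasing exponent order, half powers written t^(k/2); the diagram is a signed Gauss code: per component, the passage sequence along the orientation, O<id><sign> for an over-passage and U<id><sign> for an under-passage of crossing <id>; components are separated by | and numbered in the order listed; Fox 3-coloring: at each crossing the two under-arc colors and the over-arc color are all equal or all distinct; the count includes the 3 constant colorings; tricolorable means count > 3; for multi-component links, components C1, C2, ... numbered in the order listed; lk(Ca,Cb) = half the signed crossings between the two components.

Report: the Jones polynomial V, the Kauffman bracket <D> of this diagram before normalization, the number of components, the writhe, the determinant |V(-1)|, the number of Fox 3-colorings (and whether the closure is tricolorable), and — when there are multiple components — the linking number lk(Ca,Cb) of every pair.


V = t^-2 + 2 + t^2
<D> = -A^-11 - 2A^-3 - A^5 (w = -1)
3 components over 5 crossings, w = -1
lk(C1,C2): +1
lk(C1,C3) = -1
linking number lk(C2,C3) = 0
3 Fox colorings among 3^5, |V(-1)| = 4: not tricolorable
why: the 3 component pairs carry total linking 0


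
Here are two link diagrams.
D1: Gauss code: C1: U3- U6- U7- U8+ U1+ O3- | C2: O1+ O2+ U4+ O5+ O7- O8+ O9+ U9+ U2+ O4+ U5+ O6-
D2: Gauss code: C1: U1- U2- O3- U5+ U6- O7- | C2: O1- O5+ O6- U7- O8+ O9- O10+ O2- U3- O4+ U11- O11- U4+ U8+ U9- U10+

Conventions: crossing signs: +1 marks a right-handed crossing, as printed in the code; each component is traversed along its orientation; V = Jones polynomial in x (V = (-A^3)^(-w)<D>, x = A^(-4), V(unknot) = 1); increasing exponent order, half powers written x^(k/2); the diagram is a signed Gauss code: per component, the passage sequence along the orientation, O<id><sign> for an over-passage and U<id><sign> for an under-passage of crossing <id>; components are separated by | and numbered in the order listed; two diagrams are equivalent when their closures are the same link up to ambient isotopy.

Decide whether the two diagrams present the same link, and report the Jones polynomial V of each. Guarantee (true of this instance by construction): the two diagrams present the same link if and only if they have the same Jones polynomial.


same link: no
V(D1) = -x^(1/2) - x^(3/2) - x^(5/2) + x^(9/2)  [9 crossings, <D> = -A^-9 + A^-1 + A^3 + A^7, w = +3]
D2 (bracket A^-7 - A^-3 + A + A^9; 11 crossings at w = -3): V = -x^(-9/2) - x^(-5/2) + x^(-3/2) - x^(-1/2)
note: 2 classes among 2 diagrams; unequal V(x) rules out equality


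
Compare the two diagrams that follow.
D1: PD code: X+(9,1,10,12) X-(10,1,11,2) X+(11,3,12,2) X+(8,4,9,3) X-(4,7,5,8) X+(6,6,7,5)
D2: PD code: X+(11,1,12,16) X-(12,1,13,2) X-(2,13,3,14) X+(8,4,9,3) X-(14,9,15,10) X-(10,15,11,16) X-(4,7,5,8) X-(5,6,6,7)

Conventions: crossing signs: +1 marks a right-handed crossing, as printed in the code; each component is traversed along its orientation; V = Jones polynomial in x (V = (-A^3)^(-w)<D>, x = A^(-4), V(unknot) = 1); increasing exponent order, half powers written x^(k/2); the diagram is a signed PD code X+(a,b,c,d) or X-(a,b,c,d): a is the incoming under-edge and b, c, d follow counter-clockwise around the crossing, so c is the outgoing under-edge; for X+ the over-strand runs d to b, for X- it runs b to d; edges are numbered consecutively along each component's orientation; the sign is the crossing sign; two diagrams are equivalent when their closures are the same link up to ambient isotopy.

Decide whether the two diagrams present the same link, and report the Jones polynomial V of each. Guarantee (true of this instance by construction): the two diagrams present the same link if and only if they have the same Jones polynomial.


equivalent: no
V(D1) = 1  (w +2, c 6, <D> = A^6)
V(D2) = -x^-4 + x^-3 + x^-1  (w -4, c 8, <D> = A^-8 + 1 - A^4)
why: 2 values of V(x) split the 2 diagrams


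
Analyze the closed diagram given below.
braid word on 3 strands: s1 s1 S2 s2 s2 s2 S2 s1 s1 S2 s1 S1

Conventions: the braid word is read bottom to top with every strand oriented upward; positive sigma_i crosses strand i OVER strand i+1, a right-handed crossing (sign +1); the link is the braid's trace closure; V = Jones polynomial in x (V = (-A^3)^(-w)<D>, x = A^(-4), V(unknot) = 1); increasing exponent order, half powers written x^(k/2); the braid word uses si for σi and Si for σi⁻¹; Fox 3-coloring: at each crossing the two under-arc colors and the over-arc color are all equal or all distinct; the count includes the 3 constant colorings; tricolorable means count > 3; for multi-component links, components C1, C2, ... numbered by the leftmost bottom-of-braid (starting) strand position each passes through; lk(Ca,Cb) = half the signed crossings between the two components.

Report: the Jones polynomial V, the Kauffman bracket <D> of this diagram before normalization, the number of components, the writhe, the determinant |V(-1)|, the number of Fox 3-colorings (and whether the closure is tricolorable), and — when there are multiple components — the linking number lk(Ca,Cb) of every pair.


Jones polynomial: V(x) = x + 2x^3 + x^5
<D> = A^-8 + 2 + A^8; writhe +4
components 3, writhe +4 (12 crossings)
linking number lk(C1,C2) = +1
lk(C1,C3): +1
lk(C2,C3) = 0
3-colorings: 3 of 3^12, det 4 — not tricolorable
note: det 4 = |V(-1)|; not divisible by 3, so not tricolorable


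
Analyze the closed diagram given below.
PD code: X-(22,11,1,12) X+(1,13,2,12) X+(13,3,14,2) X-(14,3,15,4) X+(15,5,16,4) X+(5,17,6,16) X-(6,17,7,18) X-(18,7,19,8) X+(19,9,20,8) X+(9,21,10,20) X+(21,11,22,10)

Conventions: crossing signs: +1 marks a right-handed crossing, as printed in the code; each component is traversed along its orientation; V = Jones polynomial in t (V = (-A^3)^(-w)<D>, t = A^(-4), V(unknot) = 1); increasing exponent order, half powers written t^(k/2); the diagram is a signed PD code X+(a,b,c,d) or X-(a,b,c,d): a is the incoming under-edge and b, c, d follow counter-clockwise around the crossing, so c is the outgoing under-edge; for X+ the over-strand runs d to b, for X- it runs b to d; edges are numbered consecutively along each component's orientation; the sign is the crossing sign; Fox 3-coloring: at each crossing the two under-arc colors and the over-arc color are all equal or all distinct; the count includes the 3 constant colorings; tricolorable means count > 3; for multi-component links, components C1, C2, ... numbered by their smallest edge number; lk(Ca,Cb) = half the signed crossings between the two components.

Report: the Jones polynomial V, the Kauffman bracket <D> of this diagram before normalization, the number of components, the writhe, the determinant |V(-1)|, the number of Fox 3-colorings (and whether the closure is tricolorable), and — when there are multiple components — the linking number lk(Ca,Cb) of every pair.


V(t) = t + t^3 - t^4
bracket: A^-7 - A^-3 - A^5, w = +3
1 component, writhe +3, over 11 crossings
det 3, colorings 9 of 3^11 — tricolorable
observation: |V(-1)| = 3: so tricolorable, since 3 divides 3


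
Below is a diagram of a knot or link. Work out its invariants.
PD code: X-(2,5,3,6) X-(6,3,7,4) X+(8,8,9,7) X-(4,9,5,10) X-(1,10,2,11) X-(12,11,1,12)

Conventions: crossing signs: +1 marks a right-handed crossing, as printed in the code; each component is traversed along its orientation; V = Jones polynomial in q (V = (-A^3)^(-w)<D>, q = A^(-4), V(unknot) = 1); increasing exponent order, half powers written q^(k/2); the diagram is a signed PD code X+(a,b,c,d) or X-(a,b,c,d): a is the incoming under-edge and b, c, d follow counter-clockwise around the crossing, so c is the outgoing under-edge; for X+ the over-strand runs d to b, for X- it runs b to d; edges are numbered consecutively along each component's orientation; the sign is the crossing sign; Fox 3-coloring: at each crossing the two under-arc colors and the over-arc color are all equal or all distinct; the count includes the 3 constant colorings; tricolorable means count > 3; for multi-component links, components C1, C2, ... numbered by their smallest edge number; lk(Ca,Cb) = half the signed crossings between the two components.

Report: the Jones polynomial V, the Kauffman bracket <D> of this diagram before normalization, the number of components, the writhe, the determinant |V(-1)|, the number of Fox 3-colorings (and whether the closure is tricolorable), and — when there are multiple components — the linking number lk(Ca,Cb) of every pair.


Jones polynomial: V(q) = -q^-4 + q^-3 + q^-1
<D> = A^-8 + 1 - A^4; writhe -4
components 1, writhe -4 (6 crossings)
3-colorings: 9 of 3^6, det 3 — tricolorable
note: V spans 3 powers of q: at least 3 crossings in any diagram


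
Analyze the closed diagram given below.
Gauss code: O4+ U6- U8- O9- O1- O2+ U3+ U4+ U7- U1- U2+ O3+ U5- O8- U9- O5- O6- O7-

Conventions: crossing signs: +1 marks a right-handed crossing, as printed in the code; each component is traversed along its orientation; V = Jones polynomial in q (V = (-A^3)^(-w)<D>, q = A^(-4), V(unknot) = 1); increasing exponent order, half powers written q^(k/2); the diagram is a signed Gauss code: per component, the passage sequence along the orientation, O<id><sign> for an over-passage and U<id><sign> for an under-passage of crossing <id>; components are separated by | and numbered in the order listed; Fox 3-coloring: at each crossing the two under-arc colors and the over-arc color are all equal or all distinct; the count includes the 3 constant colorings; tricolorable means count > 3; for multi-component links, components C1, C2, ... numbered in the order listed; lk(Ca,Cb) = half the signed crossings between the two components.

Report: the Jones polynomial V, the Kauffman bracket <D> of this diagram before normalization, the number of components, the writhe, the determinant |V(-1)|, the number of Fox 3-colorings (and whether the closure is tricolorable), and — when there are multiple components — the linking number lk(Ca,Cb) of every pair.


Jones polynomial: V(q) = -q^-4 + q^-3 + q^-1
<D> = -A^-5 - A^3 + A^7; writhe -3
components 1, writhe -3 (9 crossings)
3-colorings: 9 of 3^9, det 3 — tricolorable
note: |V(-1)| = 3: so tricolorable, since 3 divides 3


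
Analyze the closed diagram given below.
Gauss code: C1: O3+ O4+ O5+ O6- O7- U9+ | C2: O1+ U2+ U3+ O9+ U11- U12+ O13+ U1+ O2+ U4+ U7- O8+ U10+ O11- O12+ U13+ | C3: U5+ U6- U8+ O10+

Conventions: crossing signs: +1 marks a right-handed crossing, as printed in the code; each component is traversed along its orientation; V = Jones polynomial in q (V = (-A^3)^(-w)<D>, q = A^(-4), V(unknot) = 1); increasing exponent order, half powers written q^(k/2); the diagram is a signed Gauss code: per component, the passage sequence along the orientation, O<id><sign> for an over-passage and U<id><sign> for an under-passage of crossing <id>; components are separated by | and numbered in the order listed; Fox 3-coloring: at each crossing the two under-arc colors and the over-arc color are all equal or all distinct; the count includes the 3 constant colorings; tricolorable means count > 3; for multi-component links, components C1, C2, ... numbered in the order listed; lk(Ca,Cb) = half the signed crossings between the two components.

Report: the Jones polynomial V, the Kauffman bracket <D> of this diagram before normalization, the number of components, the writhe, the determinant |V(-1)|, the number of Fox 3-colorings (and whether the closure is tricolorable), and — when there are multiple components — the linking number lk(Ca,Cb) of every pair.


Jones polynomial: V(q) = q^2 + 3q^4 - q^5 + 3q^6 - 2q^7 + q^8 - q^9
<D> = A^-15 - A^-11 + 2A^-7 - 3A^-3 + A - 3A^5 - A^13; writhe +7
components 3, writhe +7 (13 crossings)
linking number lk(C1,C2) = +1
lk(C1,C3): 0
lk(C2,C3) = +1
3-colorings: 9 of 3^13, det 12 — tricolorable
note: |V(-1)| = 12: so tricolorable, since 3 divides 12


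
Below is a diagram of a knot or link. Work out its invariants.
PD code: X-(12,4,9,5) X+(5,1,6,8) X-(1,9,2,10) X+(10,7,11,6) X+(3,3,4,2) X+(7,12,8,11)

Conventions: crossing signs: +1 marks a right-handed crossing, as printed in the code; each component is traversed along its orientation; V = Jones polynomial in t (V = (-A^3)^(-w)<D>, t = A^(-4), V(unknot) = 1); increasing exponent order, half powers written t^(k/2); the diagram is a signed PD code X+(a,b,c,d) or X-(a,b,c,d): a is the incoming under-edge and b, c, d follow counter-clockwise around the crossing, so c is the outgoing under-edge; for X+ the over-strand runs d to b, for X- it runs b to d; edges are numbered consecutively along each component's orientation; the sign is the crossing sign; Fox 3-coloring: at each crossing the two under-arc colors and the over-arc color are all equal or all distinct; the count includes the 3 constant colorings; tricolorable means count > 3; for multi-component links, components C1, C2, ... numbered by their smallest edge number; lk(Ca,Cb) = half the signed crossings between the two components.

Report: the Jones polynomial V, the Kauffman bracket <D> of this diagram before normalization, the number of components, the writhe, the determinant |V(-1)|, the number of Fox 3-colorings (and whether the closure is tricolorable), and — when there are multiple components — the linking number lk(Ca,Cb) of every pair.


Jones polynomial: V(t) = -t^(-3/2) + t^(-1/2) - 2t^(1/2) + t^(3/2) - 2t^(5/2) + t^(7/2)
<D> = A^-8 - 2A^-4 + 1 - 2A^4 + A^8 - A^12; writhe +2
components 2, writhe +2 (6 crossings)
linking number lk(C1,C2) = 0
3-colorings: 3 of 3^6, det 8 — not tricolorable
note: the span of V is 5, within the link bound 6 + 2 - 1


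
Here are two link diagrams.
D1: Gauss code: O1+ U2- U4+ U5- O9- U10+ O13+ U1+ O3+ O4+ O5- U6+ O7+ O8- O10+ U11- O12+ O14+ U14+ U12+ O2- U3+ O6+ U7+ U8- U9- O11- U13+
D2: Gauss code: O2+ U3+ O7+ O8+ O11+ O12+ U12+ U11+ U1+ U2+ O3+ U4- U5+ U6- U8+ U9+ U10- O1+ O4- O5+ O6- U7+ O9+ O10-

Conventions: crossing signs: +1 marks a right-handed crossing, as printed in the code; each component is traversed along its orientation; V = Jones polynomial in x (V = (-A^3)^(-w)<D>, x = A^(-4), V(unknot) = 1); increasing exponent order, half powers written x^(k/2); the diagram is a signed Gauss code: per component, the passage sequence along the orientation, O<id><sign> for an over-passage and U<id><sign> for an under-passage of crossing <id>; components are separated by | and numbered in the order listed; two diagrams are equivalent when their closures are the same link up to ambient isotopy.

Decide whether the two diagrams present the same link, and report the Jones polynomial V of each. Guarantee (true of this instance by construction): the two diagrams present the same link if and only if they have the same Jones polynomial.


equivalent: no
V(D1) = -x^-2 + 3x^-1 - 4 + 6x - 6x^2 + 6x^3 - 5x^4 + 3x^5 - x^6  (w +4, c 14, <D> = -A^-12 + 3A^-8 - 5A^-4 + 6 - 6A^4 + 6A^8 - 4A^12 + 3A^16 - A^20)
D2 (bracket -A^-6 + A^-2 - A^2 + 2A^6 - A^10 + A^14; 12 crossings at w = +6): V = x - x^2 + 2x^3 - x^4 + x^5 - x^6
why: 2 values of V(x) split the 2 diagrams


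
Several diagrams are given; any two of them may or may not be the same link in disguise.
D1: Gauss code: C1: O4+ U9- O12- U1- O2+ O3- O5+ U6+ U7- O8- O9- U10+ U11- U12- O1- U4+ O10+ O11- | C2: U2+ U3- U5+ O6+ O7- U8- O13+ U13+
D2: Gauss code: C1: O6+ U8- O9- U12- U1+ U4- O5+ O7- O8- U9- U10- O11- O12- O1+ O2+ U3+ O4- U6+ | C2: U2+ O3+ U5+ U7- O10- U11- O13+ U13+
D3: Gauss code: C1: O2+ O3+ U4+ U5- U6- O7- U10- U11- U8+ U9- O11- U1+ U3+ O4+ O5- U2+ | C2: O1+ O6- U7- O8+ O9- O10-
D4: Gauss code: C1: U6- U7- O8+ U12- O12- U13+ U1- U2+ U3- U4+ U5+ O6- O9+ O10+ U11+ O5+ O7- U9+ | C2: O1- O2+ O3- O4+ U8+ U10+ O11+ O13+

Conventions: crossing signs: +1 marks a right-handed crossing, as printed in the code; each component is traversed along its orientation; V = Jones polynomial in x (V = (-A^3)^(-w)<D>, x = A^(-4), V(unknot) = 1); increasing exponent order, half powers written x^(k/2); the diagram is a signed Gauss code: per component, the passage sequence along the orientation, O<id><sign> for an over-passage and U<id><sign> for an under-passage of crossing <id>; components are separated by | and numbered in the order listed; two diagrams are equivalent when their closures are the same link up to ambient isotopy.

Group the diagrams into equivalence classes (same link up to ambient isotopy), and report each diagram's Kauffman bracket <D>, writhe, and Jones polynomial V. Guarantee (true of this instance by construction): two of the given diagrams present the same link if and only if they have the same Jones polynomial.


classes: {D1, D2} | {D3} | {D4}
V(D1) = x^(-9/2) - x^(-5/2) - x^(-3/2) - x^(-1/2)  [13 crossings, <D> = A^-1 + A^3 + A^7 - A^15, w = -1]
V(D2) = x^(-9/2) - x^(-5/2) - x^(-3/2) - x^(-1/2)  (w -1, c 13, <D> = A^-1 + A^3 + A^7 - A^15)
D3 (bracket A^-1 + A^7; 11 crossings at w = -1): V = -x^(-5/2) - x^(-1/2)
V(D4) = -x^(3/2) - x^(7/2) + x^(9/2) - x^(11/2)  (w +3, c 13, <D> = A^-13 - A^-9 + A^-5 + A^3)
note: 3 classes among 4 diagrams; unequal V(x) rules out equality


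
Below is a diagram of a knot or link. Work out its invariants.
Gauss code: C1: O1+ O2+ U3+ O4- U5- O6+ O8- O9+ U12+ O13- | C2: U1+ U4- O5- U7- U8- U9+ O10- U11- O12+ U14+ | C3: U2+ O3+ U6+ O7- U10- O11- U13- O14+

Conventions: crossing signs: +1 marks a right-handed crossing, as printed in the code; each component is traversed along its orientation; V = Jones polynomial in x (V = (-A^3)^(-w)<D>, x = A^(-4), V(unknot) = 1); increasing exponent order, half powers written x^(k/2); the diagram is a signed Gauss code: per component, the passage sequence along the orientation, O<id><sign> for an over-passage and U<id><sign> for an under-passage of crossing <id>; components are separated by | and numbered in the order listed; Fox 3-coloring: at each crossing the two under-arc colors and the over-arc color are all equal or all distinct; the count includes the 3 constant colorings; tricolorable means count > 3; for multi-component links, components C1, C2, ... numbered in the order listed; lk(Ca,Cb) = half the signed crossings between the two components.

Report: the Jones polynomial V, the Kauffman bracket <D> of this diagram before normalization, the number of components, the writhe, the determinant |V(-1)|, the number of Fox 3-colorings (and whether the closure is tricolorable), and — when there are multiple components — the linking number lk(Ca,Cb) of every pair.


V = x^-2 + 2 + x^2
<D> = A^-8 + 2 + A^8 (w = 0)
3 components over 14 crossings, w = 0
lk(C1,C2): 0
lk(C1,C3) = +1
linking number lk(C2,C3) = -1
3 Fox colorings among 3^14, |V(-1)| = 4: not tricolorable
why: |V(-1)| = 4: so not tricolorable, since 3 does not divide 4


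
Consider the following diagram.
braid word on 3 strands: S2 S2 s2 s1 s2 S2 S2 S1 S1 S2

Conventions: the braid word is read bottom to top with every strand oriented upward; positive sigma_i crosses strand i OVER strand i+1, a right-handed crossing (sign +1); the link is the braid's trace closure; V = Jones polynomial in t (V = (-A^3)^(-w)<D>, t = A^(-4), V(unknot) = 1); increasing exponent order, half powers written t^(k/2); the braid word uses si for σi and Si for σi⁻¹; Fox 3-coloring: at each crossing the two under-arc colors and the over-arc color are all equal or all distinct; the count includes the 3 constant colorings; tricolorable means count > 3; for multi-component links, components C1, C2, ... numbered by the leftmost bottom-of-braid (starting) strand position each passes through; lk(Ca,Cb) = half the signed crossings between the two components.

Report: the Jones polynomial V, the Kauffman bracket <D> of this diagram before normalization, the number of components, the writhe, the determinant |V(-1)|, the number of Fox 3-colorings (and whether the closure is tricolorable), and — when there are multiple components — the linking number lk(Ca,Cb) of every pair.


V = -t^-6 + t^-5 - t^-4 + 2t^-3 - t^-2 + t^-1
<D> = A^-8 - A^-4 + 2 - A^4 + A^8 - A^12 (w = -4)
1 component over 10 crossings, w = -4
3 Fox colorings among 3^10, |V(-1)| = 7: not tricolorable
why: |V(-1)| = 7: so not tricolorable, since 3 does not divide 7


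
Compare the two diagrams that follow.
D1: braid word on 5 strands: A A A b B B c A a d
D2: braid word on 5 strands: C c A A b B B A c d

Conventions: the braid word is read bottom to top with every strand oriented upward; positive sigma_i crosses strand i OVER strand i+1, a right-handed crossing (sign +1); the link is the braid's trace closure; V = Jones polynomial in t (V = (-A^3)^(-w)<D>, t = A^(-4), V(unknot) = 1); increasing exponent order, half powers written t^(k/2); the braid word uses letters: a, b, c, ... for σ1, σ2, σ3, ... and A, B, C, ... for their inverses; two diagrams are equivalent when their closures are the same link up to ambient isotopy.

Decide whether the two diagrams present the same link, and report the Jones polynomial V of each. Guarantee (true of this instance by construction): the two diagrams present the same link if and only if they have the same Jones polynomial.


equivalent: yes
V(D1) = -t^-4 + t^-3 + t^-1  (w -2, c 10, <D> = A^-2 + A^6 - A^10)
D2 (bracket A^-2 + A^6 - A^10; 10 crossings at w = -2): V = -t^-4 + t^-3 + t^-1
why: all 2 diagrams share one V(t), hence one class


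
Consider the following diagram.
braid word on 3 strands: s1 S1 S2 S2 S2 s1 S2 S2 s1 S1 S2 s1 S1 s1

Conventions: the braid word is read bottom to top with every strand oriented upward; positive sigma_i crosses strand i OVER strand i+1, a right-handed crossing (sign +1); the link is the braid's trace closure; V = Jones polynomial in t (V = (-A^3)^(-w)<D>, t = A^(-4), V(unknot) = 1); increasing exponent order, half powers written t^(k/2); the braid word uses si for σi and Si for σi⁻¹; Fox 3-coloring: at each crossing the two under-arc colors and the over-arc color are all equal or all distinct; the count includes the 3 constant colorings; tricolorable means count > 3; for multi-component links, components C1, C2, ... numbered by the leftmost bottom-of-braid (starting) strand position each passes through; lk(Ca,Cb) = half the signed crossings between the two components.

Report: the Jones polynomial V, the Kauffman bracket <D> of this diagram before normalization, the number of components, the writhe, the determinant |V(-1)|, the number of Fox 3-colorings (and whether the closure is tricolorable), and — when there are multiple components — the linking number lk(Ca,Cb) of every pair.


Jones polynomial: V(t) = t^-8 - 2t^-7 + 3t^-6 - 4t^-5 + 3t^-4 - 3t^-3 + 3t^-2 - t^-1 + 1
<D> = A^-12 - A^-8 + 3A^-4 - 3 + 3A^4 - 4A^8 + 3A^12 - 2A^16 + A^20; writhe -4
components 1, writhe -4 (14 crossings)
3-colorings: 9 of 3^14, det 21 — tricolorable
note: inverse pairs cancel, leaving σ2⁻¹ σ2⁻¹ σ2⁻¹ σ1 σ2⁻¹ σ2⁻¹ σ2⁻¹ σ1


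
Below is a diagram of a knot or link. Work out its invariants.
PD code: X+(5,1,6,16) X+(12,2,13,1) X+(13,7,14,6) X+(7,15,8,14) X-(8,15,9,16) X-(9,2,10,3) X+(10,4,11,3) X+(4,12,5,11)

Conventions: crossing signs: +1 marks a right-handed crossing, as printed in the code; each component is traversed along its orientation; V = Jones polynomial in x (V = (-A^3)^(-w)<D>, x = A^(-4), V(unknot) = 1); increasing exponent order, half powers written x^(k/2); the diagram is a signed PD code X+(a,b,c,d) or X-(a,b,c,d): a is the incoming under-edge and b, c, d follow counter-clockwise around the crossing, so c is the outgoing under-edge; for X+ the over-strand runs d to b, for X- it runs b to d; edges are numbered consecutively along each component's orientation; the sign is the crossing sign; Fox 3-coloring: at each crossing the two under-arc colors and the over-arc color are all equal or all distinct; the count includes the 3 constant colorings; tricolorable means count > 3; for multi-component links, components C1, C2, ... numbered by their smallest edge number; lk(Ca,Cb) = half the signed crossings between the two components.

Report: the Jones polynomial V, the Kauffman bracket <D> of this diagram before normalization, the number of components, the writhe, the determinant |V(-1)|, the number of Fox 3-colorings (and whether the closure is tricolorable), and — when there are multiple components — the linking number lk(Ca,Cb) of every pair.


V(x) = x + x^3 - x^4
bracket: -A^-4 + 1 + A^8, w = +4
1 component, writhe +4, over 8 crossings
det 3, colorings 9 of 3^8 — tricolorable
observation: |V(-1)| = 3: so tricolorable, since 3 divides 3


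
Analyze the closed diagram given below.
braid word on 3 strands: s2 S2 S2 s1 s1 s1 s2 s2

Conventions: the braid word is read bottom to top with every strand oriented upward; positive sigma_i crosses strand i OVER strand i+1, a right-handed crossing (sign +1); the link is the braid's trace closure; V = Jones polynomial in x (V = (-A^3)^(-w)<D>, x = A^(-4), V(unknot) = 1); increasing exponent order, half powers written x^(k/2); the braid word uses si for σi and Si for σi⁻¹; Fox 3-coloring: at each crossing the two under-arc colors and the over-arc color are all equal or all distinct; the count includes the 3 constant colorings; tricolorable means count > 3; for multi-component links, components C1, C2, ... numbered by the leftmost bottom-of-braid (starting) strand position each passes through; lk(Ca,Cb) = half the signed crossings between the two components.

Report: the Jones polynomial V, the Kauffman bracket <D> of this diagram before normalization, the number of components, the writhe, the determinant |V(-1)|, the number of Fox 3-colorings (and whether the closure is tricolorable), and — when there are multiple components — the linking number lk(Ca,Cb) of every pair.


Jones polynomial: V(x) = x + x^3 - x^4
<D> = -A^-4 + 1 + A^8; writhe +4
components 1, writhe +4 (8 crossings)
3-colorings: 9 of 3^8, det 3 — tricolorable
note: V spans 3 powers of x: at least 3 crossings in any diagram


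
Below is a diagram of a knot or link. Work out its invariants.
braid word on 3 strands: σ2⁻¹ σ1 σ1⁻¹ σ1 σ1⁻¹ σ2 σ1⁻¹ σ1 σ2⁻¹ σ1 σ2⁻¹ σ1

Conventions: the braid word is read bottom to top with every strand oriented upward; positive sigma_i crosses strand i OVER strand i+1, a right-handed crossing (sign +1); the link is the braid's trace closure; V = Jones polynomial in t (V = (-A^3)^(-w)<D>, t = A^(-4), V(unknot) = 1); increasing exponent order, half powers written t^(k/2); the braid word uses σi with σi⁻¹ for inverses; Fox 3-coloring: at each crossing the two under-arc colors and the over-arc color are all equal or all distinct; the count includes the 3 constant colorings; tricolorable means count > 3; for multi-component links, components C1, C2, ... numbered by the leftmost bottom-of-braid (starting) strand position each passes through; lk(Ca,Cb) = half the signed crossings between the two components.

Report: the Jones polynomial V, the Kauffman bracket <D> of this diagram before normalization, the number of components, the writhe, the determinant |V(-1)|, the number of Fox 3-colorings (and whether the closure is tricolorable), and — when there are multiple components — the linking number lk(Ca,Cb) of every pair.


V = t^-2 - t^-1 + 1 - t + t^2
<D> = A^-8 - A^-4 + 1 - A^4 + A^8 (w = 0)
1 component over 12 crossings, w = 0
3 Fox colorings among 3^12, |V(-1)| = 5: not tricolorable
why: free reduction leaves σ2⁻¹ σ1 σ2⁻¹ σ1 of the original 12 letters


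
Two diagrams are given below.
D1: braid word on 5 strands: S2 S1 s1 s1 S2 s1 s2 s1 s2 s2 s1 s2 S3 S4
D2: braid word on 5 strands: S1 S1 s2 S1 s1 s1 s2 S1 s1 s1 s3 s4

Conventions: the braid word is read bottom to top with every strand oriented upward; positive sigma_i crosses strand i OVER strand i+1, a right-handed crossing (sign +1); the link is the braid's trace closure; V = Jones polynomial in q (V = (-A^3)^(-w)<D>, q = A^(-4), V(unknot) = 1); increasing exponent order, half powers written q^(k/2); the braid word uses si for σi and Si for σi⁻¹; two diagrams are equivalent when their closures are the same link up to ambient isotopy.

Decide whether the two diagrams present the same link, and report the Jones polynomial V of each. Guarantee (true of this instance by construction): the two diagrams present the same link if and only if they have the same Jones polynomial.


same link: no
V(D1) = q^2 + 2q^4 - 2q^5 + q^6 - 2q^7 + q^8  [14 crossings, <D> = A^-20 - 2A^-16 + A^-12 - 2A^-8 + 2A^-4 + A^4, w = +4]
V(D2) = 1  [12 crossings, <D> = A^12, w = +4]
insight: comparing 2 Jones polynomials yields 2 groups


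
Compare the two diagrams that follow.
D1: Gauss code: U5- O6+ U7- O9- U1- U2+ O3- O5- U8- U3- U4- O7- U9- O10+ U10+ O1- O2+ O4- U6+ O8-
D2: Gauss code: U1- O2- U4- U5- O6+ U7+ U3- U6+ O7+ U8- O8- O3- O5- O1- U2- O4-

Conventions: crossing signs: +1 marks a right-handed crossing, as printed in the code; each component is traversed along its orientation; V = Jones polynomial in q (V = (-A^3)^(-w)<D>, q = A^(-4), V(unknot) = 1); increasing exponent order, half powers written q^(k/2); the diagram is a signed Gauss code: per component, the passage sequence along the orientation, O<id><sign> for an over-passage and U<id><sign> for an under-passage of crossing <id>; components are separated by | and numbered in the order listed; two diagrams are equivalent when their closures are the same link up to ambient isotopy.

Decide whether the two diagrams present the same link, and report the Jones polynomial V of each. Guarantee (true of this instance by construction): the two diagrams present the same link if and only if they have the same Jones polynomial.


same link: no
V(D1) = -q^-6 + q^-5 - q^-4 + 2q^-3 - q^-2 + q^-1  [10 crossings, <D> = A^-8 - A^-4 + 2 - A^4 + A^8 - A^12, w = -4]
V(D2) = -q^-4 + q^-3 + q^-1  [8 crossings, <D> = A^-8 + 1 - A^4, w = -4]
insight: comparing 2 Jones polynomials yields 2 groups


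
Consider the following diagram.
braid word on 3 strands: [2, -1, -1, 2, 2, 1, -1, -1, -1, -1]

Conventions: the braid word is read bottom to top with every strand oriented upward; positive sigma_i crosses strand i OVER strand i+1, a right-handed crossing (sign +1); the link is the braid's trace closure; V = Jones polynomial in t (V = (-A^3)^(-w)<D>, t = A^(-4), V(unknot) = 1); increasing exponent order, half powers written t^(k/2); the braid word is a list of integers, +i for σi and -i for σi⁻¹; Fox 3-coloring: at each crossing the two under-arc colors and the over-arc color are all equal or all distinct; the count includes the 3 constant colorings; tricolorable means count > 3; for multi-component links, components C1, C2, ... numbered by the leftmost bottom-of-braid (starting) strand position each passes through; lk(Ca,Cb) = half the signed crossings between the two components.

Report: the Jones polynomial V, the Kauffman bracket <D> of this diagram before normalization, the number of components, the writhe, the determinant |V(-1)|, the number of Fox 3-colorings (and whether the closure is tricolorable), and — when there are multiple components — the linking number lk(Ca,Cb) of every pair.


Jones polynomial: V(t) = -t^-6 + 2t^-5 - 4t^-4 + 5t^-3 - 4t^-2 + 5t^-1 - 3 + 2t - t^2
<D> = -A^-14 + 2A^-10 - 3A^-6 + 5A^-2 - 4A^2 + 5A^6 - 4A^10 + 2A^14 - A^18; writhe -2
components 1, writhe -2 (10 crossings)
3-colorings: 9 of 3^10, det 27 — tricolorable
note: inverse pairs cancel, leaving σ2 σ1⁻¹ σ1⁻¹ σ2 σ2 σ1⁻¹ σ1⁻¹ σ1⁻¹


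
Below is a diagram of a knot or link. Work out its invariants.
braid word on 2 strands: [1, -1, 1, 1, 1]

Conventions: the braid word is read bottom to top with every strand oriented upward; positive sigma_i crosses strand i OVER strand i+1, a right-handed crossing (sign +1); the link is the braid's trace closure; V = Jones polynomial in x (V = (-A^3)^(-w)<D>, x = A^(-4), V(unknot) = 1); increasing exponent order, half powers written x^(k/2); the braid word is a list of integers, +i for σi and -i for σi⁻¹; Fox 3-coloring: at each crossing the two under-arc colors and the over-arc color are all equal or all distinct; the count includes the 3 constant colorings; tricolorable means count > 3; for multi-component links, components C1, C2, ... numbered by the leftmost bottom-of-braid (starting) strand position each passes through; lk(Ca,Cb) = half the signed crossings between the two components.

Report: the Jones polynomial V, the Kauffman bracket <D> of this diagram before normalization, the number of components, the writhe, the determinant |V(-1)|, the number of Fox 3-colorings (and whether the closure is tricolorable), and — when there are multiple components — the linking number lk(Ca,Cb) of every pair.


V = x + x^3 - x^4
<D> = A^-7 - A^-3 - A^5 (w = +3)
1 component over 5 crossings, w = +3
9 Fox colorings among 3^5, |V(-1)| = 3: tricolorable
why: |V(-1)| = 3: so tricolorable, since 3 divides 3


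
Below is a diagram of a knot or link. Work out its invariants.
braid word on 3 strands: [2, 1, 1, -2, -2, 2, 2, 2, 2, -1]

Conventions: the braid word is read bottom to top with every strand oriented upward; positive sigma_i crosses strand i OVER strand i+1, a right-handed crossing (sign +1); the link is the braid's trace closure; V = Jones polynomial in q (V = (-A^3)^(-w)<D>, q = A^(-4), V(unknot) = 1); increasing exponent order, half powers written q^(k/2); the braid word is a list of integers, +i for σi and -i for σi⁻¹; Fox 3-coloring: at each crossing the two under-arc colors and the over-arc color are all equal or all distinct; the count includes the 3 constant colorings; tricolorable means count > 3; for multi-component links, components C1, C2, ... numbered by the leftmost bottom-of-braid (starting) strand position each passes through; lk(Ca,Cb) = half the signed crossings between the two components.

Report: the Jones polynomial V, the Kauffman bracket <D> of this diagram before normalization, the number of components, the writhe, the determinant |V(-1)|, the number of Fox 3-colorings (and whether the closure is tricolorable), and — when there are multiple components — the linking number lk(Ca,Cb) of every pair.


V(q) = q - q^2 + 2q^3 - q^4 + q^5 - q^6
bracket: -A^-12 + A^-8 - A^-4 + 2 - A^4 + A^8, w = +4
1 component, writhe +4, over 10 crossings
det 7, colorings 3 of 3^10 — not tricolorable
observation: V spans 5 powers of q: at least 5 crossings in any diagram


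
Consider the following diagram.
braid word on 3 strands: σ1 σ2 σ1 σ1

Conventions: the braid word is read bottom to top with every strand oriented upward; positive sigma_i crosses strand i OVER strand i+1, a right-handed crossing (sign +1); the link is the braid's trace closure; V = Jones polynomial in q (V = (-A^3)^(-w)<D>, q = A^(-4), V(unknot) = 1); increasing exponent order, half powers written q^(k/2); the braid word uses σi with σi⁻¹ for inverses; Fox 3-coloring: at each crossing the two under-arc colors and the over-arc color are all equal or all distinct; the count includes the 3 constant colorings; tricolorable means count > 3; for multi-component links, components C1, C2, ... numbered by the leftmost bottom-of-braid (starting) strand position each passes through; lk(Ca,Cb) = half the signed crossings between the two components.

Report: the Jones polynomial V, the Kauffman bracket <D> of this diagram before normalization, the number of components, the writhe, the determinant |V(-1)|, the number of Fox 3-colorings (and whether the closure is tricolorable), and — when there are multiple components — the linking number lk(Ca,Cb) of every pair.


V = q + q^3 - q^4
<D> = -A^-4 + 1 + A^8 (w = +4)
1 component over 4 crossings, w = +4
9 Fox colorings among 3^4, |V(-1)| = 3: tricolorable
why: the span of V is 3, forcing >= 3 crossings in any diagram


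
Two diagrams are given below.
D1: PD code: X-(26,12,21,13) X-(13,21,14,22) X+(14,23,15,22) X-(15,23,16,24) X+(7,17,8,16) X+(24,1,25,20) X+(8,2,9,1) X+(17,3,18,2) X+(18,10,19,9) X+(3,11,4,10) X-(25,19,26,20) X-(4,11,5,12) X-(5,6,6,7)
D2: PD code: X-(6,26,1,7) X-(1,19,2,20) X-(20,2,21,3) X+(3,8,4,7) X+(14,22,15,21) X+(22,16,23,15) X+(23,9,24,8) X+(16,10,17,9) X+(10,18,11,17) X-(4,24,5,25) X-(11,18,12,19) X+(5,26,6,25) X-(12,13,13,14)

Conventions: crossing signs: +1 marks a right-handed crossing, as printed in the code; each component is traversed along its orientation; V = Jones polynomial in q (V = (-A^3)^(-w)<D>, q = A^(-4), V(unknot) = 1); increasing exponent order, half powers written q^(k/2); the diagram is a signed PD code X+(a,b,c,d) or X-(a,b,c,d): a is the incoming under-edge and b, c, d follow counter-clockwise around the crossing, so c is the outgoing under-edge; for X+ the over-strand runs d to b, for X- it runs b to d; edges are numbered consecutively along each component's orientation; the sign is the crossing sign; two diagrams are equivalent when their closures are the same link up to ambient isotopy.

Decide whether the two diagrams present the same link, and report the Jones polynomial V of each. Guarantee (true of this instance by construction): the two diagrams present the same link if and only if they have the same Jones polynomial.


equivalent: yes
D1 (bracket -A^-11 + A^-7 - A^-3 + 2A + A^9; 13 crossings at w = +1): V = -q^(-3/2) - 2q^(1/2) + q^(3/2) - q^(5/2) + q^(7/2)
V(D2) = -q^(-3/2) - 2q^(1/2) + q^(3/2) - q^(5/2) + q^(7/2)  (w +1, c 13, <D> = -A^-11 + A^-7 - A^-3 + 2A + A^9)
key observation: from 13 to 13 crossings by R-moves: one link, two diagrams


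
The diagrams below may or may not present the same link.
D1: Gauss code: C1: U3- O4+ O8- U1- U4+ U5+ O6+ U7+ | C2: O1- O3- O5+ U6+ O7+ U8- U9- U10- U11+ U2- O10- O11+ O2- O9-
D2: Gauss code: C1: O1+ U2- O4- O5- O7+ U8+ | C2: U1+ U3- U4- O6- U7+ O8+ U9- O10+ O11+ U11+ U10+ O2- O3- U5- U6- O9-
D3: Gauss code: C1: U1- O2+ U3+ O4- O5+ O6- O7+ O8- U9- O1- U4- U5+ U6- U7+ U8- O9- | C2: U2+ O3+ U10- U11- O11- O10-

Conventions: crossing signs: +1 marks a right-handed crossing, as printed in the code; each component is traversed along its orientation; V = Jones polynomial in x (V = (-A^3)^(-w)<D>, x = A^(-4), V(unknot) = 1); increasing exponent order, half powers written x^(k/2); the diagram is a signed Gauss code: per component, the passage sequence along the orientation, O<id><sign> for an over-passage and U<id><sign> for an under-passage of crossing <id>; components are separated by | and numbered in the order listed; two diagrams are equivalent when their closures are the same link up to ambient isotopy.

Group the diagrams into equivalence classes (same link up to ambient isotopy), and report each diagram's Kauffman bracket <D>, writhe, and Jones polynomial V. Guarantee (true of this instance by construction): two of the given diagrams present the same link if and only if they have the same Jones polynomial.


grouping into links: {D1} | {D2} | {D3}
V(D1) = -x^(-3/2) + x^(-1/2) - 2x^(1/2) + x^(3/2) - 2x^(5/2) + x^(7/2)  (w -1, c 11, <D> = -A^-17 + 2A^-13 - A^-9 + 2A^-5 - A^-1 + A^3)
V(D2) = x^(-11/2) - x^(-9/2) + x^(-7/2) - 2x^(-5/2) + x^(-3/2) - 2x^(-1/2)  [11 crossings, <D> = 2A^-1 - A^3 + 2A^7 - A^11 + A^15 - A^19, w = -1]
V(D3) = x^(-7/2) - x^(-5/2) + x^(-3/2) - 2x^(-1/2) - x^(3/2)  (w -3, c 11, <D> = A^-15 + 2A^-7 - A^-3 + A - A^5)
key observation: 3 values of V(x) split the 3 diagrams


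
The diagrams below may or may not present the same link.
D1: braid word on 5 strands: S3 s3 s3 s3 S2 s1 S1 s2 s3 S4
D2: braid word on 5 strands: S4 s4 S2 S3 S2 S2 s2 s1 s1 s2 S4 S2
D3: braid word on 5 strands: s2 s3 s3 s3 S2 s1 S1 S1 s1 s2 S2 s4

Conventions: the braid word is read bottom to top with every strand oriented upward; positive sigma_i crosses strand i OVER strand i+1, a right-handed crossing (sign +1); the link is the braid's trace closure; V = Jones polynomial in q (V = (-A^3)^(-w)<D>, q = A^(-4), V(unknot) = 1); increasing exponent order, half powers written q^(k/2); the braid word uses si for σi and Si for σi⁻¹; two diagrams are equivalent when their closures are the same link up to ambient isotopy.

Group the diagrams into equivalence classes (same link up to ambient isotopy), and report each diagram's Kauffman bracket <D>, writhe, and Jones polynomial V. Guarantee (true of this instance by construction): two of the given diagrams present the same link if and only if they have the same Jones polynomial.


grouping into links: {D1, D3} | {D2}
V(D1) = 1 + 2q + 2q^2 + q^3 - q^4 - q^5  (w +2, c 10, <D> = -A^-14 - A^-10 + A^-6 + 2A^-2 + 2A^2 + A^6)
D2 (bracket A^-14 + 2A^-6 + A^2; 12 crossings at w = -2): V = q^-2 + 2 + q^2
V(D3) = 1 + 2q + 2q^2 + q^3 - q^4 - q^5  [12 crossings, <D> = -A^-8 - A^-4 + 1 + 2A^4 + 2A^8 + A^12, w = +4]
why: 2 classes among 3 diagrams; unequal V(q) rules out equality
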